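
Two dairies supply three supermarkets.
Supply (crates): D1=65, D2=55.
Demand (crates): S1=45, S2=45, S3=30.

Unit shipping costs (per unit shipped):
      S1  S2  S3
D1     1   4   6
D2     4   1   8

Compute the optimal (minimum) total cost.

290

A cheapest plan:
  D1 to S1: 45 crates
  D1 to S3: 20 crates
  D2 to S2: 45 crates
  D2 to S3: 10 crates
Total cost = 290.
(Supply check: D1 ships 65; D2 ships 55.)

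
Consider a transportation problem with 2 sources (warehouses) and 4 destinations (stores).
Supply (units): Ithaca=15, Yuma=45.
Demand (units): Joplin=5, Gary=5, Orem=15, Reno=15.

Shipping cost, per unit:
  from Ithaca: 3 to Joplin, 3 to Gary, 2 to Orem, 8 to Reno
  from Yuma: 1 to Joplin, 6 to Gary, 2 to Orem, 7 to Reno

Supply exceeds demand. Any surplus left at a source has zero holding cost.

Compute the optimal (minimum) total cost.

An optimal shipping plan:
  Ithaca to Gary: 5 × 3 = 15
  Ithaca to Orem: 10 × 2 = 20
  Yuma to Joplin: 5 × 1 = 5
  Yuma to Orem: 5 × 2 = 10
  Yuma to Reno: 15 × 7 = 105
Total = 15 + 20 + 5 + 10 + 105 = 155.
(Supply check: Ithaca ships 15; Yuma ships 25.)

155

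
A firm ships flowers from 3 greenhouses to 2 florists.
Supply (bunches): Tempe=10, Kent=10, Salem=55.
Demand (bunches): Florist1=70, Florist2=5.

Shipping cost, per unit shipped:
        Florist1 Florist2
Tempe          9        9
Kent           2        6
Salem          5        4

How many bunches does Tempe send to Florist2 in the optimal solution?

Solving gives:
  Tempe to Florist1: 10 × 9 = 90
  Kent to Florist1: 10 × 2 = 20
  Salem to Florist1: 50 × 5 = 250
  Salem to Florist2: 5 × 4 = 20
Total cost = 380.
The route Tempe→Florist2 is not used.

0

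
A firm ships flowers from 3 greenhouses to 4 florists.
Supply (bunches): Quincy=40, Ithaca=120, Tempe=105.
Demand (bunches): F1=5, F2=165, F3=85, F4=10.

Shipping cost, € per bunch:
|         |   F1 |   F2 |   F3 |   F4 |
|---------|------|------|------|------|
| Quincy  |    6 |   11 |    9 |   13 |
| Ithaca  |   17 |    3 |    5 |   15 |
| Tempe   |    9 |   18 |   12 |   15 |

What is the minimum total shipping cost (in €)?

An optimal shipping plan:
  Quincy–F2: 40 × €11 = €440
  Ithaca–F2: 120 × €3 = €360
  Tempe–F1: 5 × €9 = €45
  Tempe–F2: 5 × €18 = €90
  Tempe–F3: 85 × €12 = €1020
  Tempe–F4: 10 × €15 = €150
Total = 440 + 360 + 45 + 90 + 1020 + 150 = €2105.
(Supply check: Quincy ships 40; Ithaca ships 120; Tempe ships 105.)

2105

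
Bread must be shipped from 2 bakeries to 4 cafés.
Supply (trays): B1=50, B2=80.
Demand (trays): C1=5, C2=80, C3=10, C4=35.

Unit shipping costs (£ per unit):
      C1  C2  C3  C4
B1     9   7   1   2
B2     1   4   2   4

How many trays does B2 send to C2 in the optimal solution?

75

Optimal shipments:
  B1–C2: 5 × £7 = £35
  B1–C3: 10 × £1 = £10
  B1–C4: 35 × £2 = £70
  B2–C1: 5 × £1 = £5
  B2–C2: 75 × £4 = £300
Total cost = £420.
So B2→C2 carries 75 trays.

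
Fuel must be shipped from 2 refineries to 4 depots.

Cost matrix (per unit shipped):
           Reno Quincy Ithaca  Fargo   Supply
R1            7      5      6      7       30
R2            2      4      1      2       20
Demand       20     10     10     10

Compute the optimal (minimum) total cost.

Optimal allocation:
  R1→Reno: 20 kL
  R1→Quincy: 10 kL
  R2→Ithaca: 10 kL
  R2→Fargo: 10 kL
Total cost = 220.

220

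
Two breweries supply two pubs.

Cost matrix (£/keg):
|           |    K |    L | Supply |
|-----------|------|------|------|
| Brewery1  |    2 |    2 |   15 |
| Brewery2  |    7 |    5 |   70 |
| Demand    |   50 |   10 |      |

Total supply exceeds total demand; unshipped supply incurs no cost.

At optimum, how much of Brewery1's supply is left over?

0

Minimum-cost shipments:
  Brewery1–K: 15 × £2 = £30
  Brewery2–K: 35 × £7 = £245
  Brewery2–L: 10 × £5 = £50
Total cost = £325.
Brewery1 ships 15 of its 15, leaving 0.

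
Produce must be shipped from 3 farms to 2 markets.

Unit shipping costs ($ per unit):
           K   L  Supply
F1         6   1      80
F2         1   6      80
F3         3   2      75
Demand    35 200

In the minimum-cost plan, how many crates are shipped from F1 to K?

0

The minimum-cost plan:
  F1–L: 80 × $1 = $80
  F2–K: 35 × $1 = $35
  F2–L: 45 × $6 = $270
  F3–L: 75 × $2 = $150
Total cost = $535.
The route F1→K is not used.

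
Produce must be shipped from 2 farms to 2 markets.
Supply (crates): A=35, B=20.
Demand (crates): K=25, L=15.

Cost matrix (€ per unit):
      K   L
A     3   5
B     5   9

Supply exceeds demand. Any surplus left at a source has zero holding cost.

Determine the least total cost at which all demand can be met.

An optimal shipping plan:
  A–K: 20 × €3 = €60
  A–L: 15 × €5 = €75
  B–K: 5 × €5 = €25
Total = 60 + 75 + 25 = €160.
(Supply check: A ships 35; B ships 5.)

160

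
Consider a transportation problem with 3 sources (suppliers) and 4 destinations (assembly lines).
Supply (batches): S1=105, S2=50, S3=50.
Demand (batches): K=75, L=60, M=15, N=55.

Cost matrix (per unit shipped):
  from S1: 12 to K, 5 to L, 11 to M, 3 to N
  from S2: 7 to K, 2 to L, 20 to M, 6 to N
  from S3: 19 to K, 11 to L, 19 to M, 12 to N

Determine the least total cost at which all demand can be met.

An optimal shipping plan:
  S1 to K: 25 × 12 = 300
  S1 to L: 10 × 5 = 50
  S1 to M: 15 × 11 = 165
  S1 to N: 55 × 3 = 165
  S2 to K: 50 × 7 = 350
  S3 to L: 50 × 11 = 550
Total = 300 + 50 + 165 + 165 + 350 + 550 = 1580.
(Supply check: S1 ships 105; S2 ships 50; S3 ships 50.)

1580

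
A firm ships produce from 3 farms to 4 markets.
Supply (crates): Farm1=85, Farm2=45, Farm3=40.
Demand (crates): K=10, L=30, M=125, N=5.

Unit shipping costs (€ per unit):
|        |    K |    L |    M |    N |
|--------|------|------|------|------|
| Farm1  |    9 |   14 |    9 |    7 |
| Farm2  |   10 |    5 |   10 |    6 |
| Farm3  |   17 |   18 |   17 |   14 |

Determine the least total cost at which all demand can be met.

A cheapest plan:
  Farm1->M: 85 × €9 = €765
  Farm2->K: 10 × €10 = €100
  Farm2->L: 30 × €5 = €150
  Farm2->N: 5 × €6 = €30
  Farm3->M: 40 × €17 = €680
Total = 765 + 100 + 150 + 30 + 680 = €1725.
(Supply check: Farm1 ships 85; Farm2 ships 45; Farm3 ships 40.)

1725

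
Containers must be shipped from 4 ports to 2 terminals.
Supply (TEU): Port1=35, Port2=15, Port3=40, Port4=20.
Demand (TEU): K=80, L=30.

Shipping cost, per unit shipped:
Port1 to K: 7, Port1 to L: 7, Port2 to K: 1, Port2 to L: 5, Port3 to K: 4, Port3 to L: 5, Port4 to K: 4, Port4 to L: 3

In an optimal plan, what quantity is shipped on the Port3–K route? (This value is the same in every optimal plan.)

Solving gives:
  Port1->K: 25 TEU
  Port1->L: 10 TEU
  Port2->K: 15 TEU
  Port3->K: 40 TEU
  Port4->L: 20 TEU
Total cost = 480.
So Port3→K carries 40 TEU.

40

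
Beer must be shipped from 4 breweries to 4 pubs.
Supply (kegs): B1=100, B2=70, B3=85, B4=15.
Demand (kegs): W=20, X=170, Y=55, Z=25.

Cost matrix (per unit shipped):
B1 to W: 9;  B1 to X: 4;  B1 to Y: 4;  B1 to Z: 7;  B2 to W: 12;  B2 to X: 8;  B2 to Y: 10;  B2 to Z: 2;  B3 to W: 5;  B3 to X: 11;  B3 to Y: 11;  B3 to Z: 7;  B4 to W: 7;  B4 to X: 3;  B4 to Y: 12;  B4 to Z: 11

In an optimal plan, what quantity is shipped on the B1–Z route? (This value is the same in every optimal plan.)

0

Solving gives:
  B1–X: 100 × 4 = 400
  B2–X: 45 × 8 = 360
  B2–Z: 25 × 2 = 50
  B3–W: 20 × 5 = 100
  B3–X: 10 × 11 = 110
  B3–Y: 55 × 11 = 605
  B4–X: 15 × 3 = 45
Total cost = 1670.
The route B1→Z is not used.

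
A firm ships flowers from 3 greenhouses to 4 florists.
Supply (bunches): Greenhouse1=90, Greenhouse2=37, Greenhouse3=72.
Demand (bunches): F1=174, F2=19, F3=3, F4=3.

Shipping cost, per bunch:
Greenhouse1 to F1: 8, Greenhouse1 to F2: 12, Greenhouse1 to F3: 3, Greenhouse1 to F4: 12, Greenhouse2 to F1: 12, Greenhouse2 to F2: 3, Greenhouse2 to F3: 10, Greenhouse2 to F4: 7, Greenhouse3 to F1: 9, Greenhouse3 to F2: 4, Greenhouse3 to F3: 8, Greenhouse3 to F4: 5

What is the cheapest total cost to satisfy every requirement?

One minimum-cost allocation:
  Greenhouse1->F1: 87 × 8 = 696
  Greenhouse1->F3: 3 × 3 = 9
  Greenhouse2->F1: 15 × 12 = 180
  Greenhouse2->F2: 19 × 3 = 57
  Greenhouse2->F4: 3 × 7 = 21
  Greenhouse3->F1: 72 × 9 = 648
Total = 696 + 9 + 180 + 57 + 21 + 648 = 1611.
(Supply check: Greenhouse1 ships 90; Greenhouse2 ships 37; Greenhouse3 ships 72.)

1611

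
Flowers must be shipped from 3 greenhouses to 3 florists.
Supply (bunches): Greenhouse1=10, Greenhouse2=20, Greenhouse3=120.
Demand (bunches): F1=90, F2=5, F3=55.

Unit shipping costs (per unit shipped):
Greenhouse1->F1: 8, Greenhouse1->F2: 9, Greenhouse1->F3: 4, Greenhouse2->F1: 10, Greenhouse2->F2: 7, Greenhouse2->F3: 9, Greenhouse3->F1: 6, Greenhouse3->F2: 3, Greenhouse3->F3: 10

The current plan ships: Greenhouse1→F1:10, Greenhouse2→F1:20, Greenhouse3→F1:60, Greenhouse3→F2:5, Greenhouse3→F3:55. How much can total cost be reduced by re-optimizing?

180

Current plan cost = 10·8 + 20·10 + 60·6 + 5·3 + 55·10 = 1205.
Optimal plan:
  Greenhouse1 to F3: 10 × 4 = 40
  Greenhouse2 to F3: 20 × 9 = 180
  Greenhouse3 to F1: 90 × 6 = 540
  Greenhouse3 to F2: 5 × 3 = 15
  Greenhouse3 to F3: 25 × 10 = 250
Optimal cost = 1025.
Saving = 1205 − 1025 = 180.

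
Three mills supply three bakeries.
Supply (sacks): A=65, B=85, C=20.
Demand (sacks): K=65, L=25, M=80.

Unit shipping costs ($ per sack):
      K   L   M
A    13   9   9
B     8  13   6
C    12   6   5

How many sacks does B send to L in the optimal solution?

Solving gives:
  A to L: 25 × $9 = $225
  A to M: 40 × $9 = $360
  B to K: 65 × $8 = $520
  B to M: 20 × $6 = $120
  C to M: 20 × $5 = $100
Total cost = $1325.
The route B→L is not used.

0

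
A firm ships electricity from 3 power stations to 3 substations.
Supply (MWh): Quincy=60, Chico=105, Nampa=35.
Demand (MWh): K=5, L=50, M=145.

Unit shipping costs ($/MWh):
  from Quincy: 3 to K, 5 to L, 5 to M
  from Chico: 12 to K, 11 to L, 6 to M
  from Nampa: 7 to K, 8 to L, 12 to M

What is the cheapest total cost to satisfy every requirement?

1200

One minimum-cost allocation:
  Quincy–K: 5 × $3 = $15
  Quincy–L: 15 × $5 = $75
  Quincy–M: 40 × $5 = $200
  Chico–M: 105 × $6 = $630
  Nampa–L: 35 × $8 = $280
Total = 15 + 75 + 200 + 630 + 280 = $1200.
(Supply check: Quincy ships 60; Chico ships 105; Nampa ships 35.)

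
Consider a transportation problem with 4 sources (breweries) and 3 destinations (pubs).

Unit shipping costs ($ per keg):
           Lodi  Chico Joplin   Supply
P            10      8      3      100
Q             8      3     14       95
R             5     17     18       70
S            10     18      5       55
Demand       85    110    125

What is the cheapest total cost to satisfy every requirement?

1360

A cheapest plan:
  P->Chico: 15 kegs
  P->Joplin: 85 kegs
  Q->Chico: 95 kegs
  R->Lodi: 70 kegs
  S->Lodi: 15 kegs
  S->Joplin: 40 kegs
Total cost = $1360.
(Supply check: P ships 100; Q ships 95; R ships 70; S ships 55.)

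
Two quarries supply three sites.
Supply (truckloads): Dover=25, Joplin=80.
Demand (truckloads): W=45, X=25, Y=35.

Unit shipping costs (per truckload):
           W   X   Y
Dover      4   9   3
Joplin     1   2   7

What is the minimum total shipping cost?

240

One minimum-cost allocation:
  Dover->Y: 25 × 3 = 75
  Joplin->W: 45 × 1 = 45
  Joplin->X: 25 × 2 = 50
  Joplin->Y: 10 × 7 = 70
Total = 75 + 45 + 50 + 70 = 240.
(Supply check: Dover ships 25; Joplin ships 80.)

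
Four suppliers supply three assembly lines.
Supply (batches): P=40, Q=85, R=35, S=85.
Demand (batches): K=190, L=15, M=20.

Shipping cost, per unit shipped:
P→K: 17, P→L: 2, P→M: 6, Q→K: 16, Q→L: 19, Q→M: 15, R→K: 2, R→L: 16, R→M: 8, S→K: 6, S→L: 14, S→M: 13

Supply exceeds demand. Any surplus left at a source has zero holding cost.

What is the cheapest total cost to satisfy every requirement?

1850

One minimum-cost allocation:
  P→L: 15 × 2 = 30
  P→M: 20 × 6 = 120
  Q→K: 70 × 16 = 1120
  R→K: 35 × 2 = 70
  S→K: 85 × 6 = 510
Total = 30 + 120 + 1120 + 70 + 510 = 1850.
(Supply check: P ships 35; Q ships 70; R ships 35; S ships 85.)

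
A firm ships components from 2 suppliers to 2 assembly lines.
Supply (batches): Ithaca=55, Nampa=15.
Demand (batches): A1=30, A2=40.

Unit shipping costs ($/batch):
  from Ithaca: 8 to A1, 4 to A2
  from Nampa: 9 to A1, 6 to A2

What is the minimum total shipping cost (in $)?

One minimum-cost allocation:
  Ithaca→A1: 15 × $8 = $120
  Ithaca→A2: 40 × $4 = $160
  Nampa→A1: 15 × $9 = $135
Total = 120 + 160 + 135 = $415.

415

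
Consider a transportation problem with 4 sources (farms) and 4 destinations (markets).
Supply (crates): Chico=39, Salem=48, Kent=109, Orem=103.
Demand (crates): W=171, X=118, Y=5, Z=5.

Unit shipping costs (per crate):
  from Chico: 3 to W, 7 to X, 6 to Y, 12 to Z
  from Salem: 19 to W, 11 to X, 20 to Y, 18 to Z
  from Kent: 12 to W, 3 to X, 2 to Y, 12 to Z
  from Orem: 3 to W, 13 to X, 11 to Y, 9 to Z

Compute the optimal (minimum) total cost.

1543

Optimal allocation:
  Chico–W: 39 × 3 = 117
  Salem–W: 29 × 19 = 551
  Salem–X: 14 × 11 = 154
  Salem–Z: 5 × 18 = 90
  Kent–X: 104 × 3 = 312
  Kent–Y: 5 × 2 = 10
  Orem–W: 103 × 3 = 309
Total = 117 + 551 + 154 + 90 + 312 + 10 + 309 = 1543.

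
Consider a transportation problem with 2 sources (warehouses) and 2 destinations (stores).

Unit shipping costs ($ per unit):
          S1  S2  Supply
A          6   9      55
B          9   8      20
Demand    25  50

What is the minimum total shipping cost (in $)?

Optimal allocation:
  A to S1: 25 × $6 = $150
  A to S2: 30 × $9 = $270
  B to S2: 20 × $8 = $160
Total = 150 + 270 + 160 = $580.

580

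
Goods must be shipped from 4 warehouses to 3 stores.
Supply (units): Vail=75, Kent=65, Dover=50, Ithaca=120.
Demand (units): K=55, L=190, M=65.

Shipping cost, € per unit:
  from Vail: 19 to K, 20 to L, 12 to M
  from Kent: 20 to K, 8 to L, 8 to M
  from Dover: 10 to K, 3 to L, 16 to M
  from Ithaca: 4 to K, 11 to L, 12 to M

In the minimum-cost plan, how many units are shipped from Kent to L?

Solving gives:
  Vail->L: 10 × €20 = €200
  Vail->M: 65 × €12 = €780
  Kent->L: 65 × €8 = €520
  Dover->L: 50 × €3 = €150
  Ithaca->K: 55 × €4 = €220
  Ithaca->L: 65 × €11 = €715
Total cost = €2585.
So Kent→L carries 65 units.

65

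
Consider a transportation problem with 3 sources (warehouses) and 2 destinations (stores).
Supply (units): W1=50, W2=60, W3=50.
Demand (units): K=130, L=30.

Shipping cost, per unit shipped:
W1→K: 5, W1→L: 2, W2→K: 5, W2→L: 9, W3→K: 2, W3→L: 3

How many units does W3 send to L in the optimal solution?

0

Solving gives:
  W1 to K: 20 × 5 = 100
  W1 to L: 30 × 2 = 60
  W2 to K: 60 × 5 = 300
  W3 to K: 50 × 2 = 100
Total cost = 560.
The route W3→L is not used.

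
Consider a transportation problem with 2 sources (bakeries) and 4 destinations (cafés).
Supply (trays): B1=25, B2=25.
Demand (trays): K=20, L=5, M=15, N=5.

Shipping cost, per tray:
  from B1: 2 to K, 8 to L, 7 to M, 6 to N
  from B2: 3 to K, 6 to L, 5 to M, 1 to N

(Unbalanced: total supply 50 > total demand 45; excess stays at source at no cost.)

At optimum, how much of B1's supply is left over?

Minimum-cost shipments:
  B1–K: 20 trays
  B2–L: 5 trays
  B2–M: 15 trays
  B2–N: 5 trays
Total cost = 150.
B1 ships 20 of its 25, leaving 5.

5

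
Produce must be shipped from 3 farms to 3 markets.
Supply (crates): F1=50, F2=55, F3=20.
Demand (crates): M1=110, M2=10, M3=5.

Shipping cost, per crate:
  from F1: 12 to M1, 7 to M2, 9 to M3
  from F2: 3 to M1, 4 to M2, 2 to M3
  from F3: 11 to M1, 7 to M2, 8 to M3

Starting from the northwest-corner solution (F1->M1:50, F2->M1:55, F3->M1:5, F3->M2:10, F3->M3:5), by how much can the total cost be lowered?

10

Current plan cost = 50·12 + 55·3 + 5·11 + 10·7 + 5·8 = 930.
Optimal plan:
  F1->M1: 35 × 12 = 420
  F1->M2: 10 × 7 = 70
  F1->M3: 5 × 9 = 45
  F2->M1: 55 × 3 = 165
  F3->M1: 20 × 11 = 220
Optimal cost = 920.
Saving = 930 − 920 = 10.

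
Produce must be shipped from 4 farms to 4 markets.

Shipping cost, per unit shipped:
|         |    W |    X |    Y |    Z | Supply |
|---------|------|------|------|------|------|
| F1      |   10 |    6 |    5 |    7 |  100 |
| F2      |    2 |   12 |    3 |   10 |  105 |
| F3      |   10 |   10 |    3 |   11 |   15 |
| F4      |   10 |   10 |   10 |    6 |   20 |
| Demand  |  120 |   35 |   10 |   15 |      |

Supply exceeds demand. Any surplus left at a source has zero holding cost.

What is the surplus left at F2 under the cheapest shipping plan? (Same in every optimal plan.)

0

An optimal plan:
  F1–W: 10 × 10 = 100
  F1–X: 35 × 6 = 210
  F2–W: 105 × 2 = 210
  F3–Y: 10 × 3 = 30
  F4–W: 5 × 10 = 50
  F4–Z: 15 × 6 = 90
Total cost = 690.
F2 ships 105 of its 105, leaving 0.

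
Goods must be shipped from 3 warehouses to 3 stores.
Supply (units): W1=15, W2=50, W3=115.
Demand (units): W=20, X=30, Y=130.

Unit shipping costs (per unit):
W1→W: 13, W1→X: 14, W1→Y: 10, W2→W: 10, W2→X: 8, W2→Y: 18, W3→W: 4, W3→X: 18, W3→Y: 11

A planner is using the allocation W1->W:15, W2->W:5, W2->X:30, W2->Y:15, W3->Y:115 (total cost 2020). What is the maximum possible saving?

Current plan cost = 15·13 + 5·10 + 30·8 + 15·18 + 115·11 = 2020.
Optimal plan:
  W1→Y: 15 units
  W2→W: 20 units
  W2→X: 30 units
  W3→Y: 115 units
Optimal cost = 1855.
Saving = 2020 − 1855 = 165.

165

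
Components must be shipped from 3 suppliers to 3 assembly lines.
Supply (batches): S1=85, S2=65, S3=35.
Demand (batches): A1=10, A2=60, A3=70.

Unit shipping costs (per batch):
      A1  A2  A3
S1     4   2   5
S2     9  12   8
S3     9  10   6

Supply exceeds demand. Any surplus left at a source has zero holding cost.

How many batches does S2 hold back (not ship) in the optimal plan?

An optimal plan:
  S1->A1: 10 batches
  S1->A2: 60 batches
  S1->A3: 15 batches
  S2->A3: 20 batches
  S3->A3: 35 batches
Total cost = 605.
S2 ships 20 of its 65, leaving 45.

45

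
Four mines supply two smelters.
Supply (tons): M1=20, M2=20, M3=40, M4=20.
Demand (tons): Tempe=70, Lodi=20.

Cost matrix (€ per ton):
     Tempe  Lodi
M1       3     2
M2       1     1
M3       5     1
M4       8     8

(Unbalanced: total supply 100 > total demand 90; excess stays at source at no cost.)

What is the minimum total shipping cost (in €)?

280

A cheapest plan:
  M1 to Tempe: 20 tons
  M2 to Tempe: 20 tons
  M3 to Tempe: 20 tons
  M3 to Lodi: 20 tons
  M4 to Tempe: 10 tons
Total cost = €280.
(Supply check: M1 ships 20; M2 ships 20; M3 ships 40; M4 ships 10.)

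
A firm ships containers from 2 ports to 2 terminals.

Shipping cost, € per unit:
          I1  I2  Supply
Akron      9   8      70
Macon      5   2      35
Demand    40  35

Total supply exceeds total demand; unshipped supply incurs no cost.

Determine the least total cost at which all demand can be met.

430

A cheapest plan:
  Akron->I1: 40 × €9 = €360
  Macon->I2: 35 × €2 = €70
Total = 360 + 70 = €430.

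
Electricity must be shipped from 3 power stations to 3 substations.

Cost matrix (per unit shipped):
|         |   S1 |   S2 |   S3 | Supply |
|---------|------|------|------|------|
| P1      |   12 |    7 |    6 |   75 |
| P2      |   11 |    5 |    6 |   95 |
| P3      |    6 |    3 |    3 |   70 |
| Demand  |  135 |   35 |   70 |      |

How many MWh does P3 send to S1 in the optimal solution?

Optimal shipments:
  P1→S1: 5 × 12 = 60
  P1→S3: 70 × 6 = 420
  P2→S1: 60 × 11 = 660
  P2→S2: 35 × 5 = 175
  P3→S1: 70 × 6 = 420
Total cost = 1735.
So P3→S1 carries 70 MWh.

70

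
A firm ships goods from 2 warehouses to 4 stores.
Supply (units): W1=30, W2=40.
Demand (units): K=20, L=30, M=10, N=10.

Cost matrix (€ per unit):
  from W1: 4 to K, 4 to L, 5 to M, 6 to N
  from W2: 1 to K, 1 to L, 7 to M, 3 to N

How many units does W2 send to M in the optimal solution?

0

Optimal shipments:
  W1->K: 20 units
  W1->M: 10 units
  W2->L: 30 units
  W2->N: 10 units
Total cost = €190.
The route W2→M is not used.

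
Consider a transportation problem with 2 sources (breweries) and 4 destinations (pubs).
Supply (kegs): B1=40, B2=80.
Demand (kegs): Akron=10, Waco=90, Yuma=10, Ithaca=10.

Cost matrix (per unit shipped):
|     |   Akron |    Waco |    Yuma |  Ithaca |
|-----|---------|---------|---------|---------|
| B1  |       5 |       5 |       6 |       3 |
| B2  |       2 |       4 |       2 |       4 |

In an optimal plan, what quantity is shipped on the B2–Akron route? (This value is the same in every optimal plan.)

10

Solving gives:
  B1 to Waco: 30 × 5 = 150
  B1 to Ithaca: 10 × 3 = 30
  B2 to Akron: 10 × 2 = 20
  B2 to Waco: 60 × 4 = 240
  B2 to Yuma: 10 × 2 = 20
Total cost = 460.
So B2→Akron carries 10 kegs.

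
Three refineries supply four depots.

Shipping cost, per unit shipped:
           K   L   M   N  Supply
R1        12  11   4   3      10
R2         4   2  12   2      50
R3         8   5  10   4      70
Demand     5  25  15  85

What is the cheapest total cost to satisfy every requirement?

460

Optimal allocation:
  R1→M: 10 × 4 = 40
  R2→K: 5 × 4 = 20
  R2→L: 25 × 2 = 50
  R2→N: 20 × 2 = 40
  R3→M: 5 × 10 = 50
  R3→N: 65 × 4 = 260
Total = 40 + 20 + 50 + 40 + 50 + 260 = 460.
(Supply check: R1 ships 10; R2 ships 50; R3 ships 70.)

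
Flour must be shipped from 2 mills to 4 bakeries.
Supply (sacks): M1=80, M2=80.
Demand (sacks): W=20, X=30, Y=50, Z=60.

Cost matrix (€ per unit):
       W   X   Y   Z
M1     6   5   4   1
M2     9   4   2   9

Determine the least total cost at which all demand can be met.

Optimal allocation:
  M1 to W: 20 × €6 = €120
  M1 to Z: 60 × €1 = €60
  M2 to X: 30 × €4 = €120
  M2 to Y: 50 × €2 = €100
Total = 120 + 60 + 120 + 100 = €400.

400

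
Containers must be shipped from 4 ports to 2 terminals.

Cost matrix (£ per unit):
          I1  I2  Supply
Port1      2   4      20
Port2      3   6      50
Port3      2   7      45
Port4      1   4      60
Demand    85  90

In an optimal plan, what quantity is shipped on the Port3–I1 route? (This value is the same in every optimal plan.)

45

The minimum-cost plan:
  Port1->I2: 20 × £4 = £80
  Port2->I1: 40 × £3 = £120
  Port2->I2: 10 × £6 = £60
  Port3->I1: 45 × £2 = £90
  Port4->I2: 60 × £4 = £240
Total cost = £590.
So Port3→I1 carries 45 TEU.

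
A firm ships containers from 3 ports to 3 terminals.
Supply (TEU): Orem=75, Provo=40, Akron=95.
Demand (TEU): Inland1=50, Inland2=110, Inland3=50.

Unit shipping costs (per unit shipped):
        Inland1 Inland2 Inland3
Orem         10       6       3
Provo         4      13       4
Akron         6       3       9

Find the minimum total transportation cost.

775

Optimal allocation:
  Orem→Inland2: 25 × 6 = 150
  Orem→Inland3: 50 × 3 = 150
  Provo→Inland1: 40 × 4 = 160
  Akron→Inland1: 10 × 6 = 60
  Akron→Inland2: 85 × 3 = 255
Total = 150 + 150 + 160 + 60 + 255 = 775.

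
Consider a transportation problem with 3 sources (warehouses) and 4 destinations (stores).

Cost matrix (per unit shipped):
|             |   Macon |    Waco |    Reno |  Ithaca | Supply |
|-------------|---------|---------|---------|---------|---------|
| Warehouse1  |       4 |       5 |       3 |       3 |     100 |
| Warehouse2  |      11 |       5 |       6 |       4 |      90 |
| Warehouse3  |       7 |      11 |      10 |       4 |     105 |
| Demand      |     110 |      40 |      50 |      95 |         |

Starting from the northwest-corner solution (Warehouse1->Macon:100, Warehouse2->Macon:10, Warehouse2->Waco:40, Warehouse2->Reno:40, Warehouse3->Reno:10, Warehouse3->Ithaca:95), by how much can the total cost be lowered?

Current plan cost = 100·4 + 10·11 + 40·5 + 40·6 + 10·10 + 95·4 = 1430.
Optimal plan:
  Warehouse1->Macon: 50 × 4 = 200
  Warehouse1->Reno: 50 × 3 = 150
  Warehouse2->Waco: 40 × 5 = 200
  Warehouse2->Ithaca: 50 × 4 = 200
  Warehouse3->Macon: 60 × 7 = 420
  Warehouse3->Ithaca: 45 × 4 = 180
Optimal cost = 1350.
Saving = 1430 − 1350 = 80.

80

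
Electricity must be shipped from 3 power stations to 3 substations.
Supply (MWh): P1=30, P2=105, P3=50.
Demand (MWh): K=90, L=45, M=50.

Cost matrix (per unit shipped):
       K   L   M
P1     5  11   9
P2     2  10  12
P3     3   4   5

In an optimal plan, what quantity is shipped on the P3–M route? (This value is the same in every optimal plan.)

20

Optimal shipments:
  P1->M: 30 × 9 = 270
  P2->K: 90 × 2 = 180
  P2->L: 15 × 10 = 150
  P3->L: 30 × 4 = 120
  P3->M: 20 × 5 = 100
Total cost = 820.
So P3→M carries 20 MWh.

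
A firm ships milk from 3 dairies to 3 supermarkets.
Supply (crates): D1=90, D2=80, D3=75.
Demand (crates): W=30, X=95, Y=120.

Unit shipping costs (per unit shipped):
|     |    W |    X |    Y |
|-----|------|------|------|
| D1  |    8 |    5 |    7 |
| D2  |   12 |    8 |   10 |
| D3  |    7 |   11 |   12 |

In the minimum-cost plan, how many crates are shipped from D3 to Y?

45

The minimum-cost plan:
  D1->X: 15 × 5 = 75
  D1->Y: 75 × 7 = 525
  D2->X: 80 × 8 = 640
  D3->W: 30 × 7 = 210
  D3->Y: 45 × 12 = 540
Total cost = 1990.
So D3→Y carries 45 crates.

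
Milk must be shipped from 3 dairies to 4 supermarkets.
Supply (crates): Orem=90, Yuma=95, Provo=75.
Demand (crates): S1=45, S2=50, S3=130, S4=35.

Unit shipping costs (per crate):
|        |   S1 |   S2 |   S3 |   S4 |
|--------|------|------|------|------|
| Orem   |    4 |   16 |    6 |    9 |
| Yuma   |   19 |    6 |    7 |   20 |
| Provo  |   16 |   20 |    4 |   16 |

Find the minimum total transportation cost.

1470

Optimal allocation:
  Orem->S1: 45 × 4 = 180
  Orem->S3: 10 × 6 = 60
  Orem->S4: 35 × 9 = 315
  Yuma->S2: 50 × 6 = 300
  Yuma->S3: 45 × 7 = 315
  Provo->S3: 75 × 4 = 300
Total = 180 + 60 + 315 + 300 + 315 + 300 = 1470.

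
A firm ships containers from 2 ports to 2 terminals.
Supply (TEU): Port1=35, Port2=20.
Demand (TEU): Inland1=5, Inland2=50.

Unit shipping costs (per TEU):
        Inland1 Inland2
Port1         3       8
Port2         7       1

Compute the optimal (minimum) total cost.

One minimum-cost allocation:
  Port1->Inland1: 5 × 3 = 15
  Port1->Inland2: 30 × 8 = 240
  Port2->Inland2: 20 × 1 = 20
Total = 15 + 240 + 20 = 275.

275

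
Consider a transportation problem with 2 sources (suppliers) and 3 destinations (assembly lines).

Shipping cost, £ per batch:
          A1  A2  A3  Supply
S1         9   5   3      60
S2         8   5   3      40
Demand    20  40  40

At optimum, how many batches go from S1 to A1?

0

Solving gives:
  S1->A2: 40 × £5 = £200
  S1->A3: 20 × £3 = £60
  S2->A1: 20 × £8 = £160
  S2->A3: 20 × £3 = £60
Total cost = £480.
The route S1→A1 is not used.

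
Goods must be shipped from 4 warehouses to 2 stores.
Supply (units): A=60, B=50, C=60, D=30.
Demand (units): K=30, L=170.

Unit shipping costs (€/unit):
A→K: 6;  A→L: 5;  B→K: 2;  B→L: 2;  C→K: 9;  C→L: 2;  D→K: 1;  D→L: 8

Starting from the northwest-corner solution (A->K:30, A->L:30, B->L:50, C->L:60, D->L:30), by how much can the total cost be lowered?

240

Current plan cost = 30·6 + 30·5 + 50·2 + 60·2 + 30·8 = €790.
Optimal plan:
  A–L: 60 × €5 = €300
  B–L: 50 × €2 = €100
  C–L: 60 × €2 = €120
  D–K: 30 × €1 = €30
Optimal cost = €550.
Saving = 790 − 550 = €240.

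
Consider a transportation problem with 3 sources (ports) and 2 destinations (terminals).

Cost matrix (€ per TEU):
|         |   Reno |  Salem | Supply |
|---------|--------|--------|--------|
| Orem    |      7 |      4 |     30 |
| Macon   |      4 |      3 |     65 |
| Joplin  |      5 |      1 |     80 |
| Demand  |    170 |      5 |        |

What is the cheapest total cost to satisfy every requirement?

850

A cheapest plan:
  Orem–Reno: 30 × €7 = €210
  Macon–Reno: 65 × €4 = €260
  Joplin–Reno: 75 × €5 = €375
  Joplin–Salem: 5 × €1 = €5
Total = 210 + 260 + 375 + 5 = €850.
(Supply check: Orem ships 30; Macon ships 65; Joplin ships 80.)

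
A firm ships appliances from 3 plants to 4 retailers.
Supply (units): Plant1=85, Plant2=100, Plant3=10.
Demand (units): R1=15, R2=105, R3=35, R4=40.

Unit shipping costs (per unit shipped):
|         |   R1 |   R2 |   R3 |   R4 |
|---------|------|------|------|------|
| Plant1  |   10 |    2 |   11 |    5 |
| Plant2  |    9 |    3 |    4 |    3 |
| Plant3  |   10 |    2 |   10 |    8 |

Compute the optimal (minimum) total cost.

615

A cheapest plan:
  Plant1->R2: 85 × 2 = 170
  Plant2->R1: 15 × 9 = 135
  Plant2->R2: 10 × 3 = 30
  Plant2->R3: 35 × 4 = 140
  Plant2->R4: 40 × 3 = 120
  Plant3->R2: 10 × 2 = 20
Total = 170 + 135 + 30 + 140 + 120 + 20 = 615.
(Supply check: Plant1 ships 85; Plant2 ships 100; Plant3 ships 10.)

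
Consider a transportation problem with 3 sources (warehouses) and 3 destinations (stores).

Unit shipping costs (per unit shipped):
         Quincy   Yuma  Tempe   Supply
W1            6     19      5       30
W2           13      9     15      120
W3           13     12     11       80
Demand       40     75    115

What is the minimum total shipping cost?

Optimal allocation:
  W1->Tempe: 30 × 5 = 150
  W2->Quincy: 40 × 13 = 520
  W2->Yuma: 75 × 9 = 675
  W2->Tempe: 5 × 15 = 75
  W3->Tempe: 80 × 11 = 880
Total = 150 + 520 + 675 + 75 + 880 = 2300.

2300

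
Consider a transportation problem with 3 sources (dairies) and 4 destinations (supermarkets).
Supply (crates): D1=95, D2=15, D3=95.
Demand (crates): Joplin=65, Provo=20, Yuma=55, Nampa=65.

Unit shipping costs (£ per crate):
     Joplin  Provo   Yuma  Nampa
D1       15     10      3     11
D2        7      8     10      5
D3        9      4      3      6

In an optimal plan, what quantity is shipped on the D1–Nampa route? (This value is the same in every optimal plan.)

The minimum-cost plan:
  D1→Yuma: 55 crates
  D1→Nampa: 40 crates
  D2→Joplin: 15 crates
  D3→Joplin: 50 crates
  D3→Provo: 20 crates
  D3→Nampa: 25 crates
Total cost = £1390.
So D1→Nampa carries 40 crates.

40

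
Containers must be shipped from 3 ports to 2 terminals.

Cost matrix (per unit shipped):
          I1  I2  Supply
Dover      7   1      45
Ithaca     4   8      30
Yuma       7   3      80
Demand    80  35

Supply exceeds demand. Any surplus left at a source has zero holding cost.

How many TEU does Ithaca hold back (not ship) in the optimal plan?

Minimum-cost shipments:
  Dover to I2: 35 TEU
  Ithaca to I1: 30 TEU
  Yuma to I1: 50 TEU
Total cost = 505.
Ithaca ships 30 of its 30, leaving 0.

0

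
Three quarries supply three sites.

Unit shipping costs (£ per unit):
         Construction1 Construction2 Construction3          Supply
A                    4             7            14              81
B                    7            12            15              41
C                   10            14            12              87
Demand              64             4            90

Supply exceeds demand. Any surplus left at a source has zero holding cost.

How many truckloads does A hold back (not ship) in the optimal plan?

10

Minimum-cost shipments:
  A->Construction1: 64 × £4 = £256
  A->Construction2: 4 × £7 = £28
  A->Construction3: 3 × £14 = £42
  C->Construction3: 87 × £12 = £1044
Total cost = £1370.
A ships 71 of its 81, leaving 10.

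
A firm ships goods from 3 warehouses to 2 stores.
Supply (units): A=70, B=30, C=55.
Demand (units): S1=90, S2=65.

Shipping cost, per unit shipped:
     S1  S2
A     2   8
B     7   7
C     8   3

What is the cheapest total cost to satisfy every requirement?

515

A cheapest plan:
  A→S1: 70 × 2 = 140
  B→S1: 20 × 7 = 140
  B→S2: 10 × 7 = 70
  C→S2: 55 × 3 = 165
Total = 140 + 140 + 70 + 165 = 515.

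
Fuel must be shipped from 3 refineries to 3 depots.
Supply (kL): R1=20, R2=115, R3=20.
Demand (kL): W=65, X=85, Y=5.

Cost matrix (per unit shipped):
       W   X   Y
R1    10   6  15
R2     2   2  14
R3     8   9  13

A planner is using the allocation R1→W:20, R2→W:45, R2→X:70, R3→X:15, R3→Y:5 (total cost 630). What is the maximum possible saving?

95

Current plan cost = 20·10 + 45·2 + 70·2 + 15·9 + 5·13 = 630.
Optimal plan:
  R1→X: 20 × 6 = 120
  R2→W: 50 × 2 = 100
  R2→X: 65 × 2 = 130
  R3→W: 15 × 8 = 120
  R3→Y: 5 × 13 = 65
Optimal cost = 535.
Saving = 630 − 535 = 95.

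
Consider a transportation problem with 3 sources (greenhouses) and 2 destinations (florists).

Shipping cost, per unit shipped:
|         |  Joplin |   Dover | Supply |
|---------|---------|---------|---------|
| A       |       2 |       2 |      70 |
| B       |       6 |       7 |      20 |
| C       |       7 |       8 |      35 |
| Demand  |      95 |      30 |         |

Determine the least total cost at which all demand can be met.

A cheapest plan:
  A to Joplin: 40 bunches
  A to Dover: 30 bunches
  B to Joplin: 20 bunches
  C to Joplin: 35 bunches
Total cost = 505.

505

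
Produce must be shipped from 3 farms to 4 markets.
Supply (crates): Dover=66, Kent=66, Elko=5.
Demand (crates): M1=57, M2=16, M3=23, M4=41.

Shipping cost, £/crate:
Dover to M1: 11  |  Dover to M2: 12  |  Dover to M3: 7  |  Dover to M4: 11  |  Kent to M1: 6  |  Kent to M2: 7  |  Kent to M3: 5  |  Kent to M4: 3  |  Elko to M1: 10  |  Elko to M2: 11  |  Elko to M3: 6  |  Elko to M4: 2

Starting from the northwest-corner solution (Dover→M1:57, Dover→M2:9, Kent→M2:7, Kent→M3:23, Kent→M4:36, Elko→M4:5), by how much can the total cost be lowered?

69

Current plan cost = 57·11 + 9·12 + 7·7 + 23·5 + 36·3 + 5·2 = £1017.
Optimal plan:
  Dover–M1: 27 crates
  Dover–M2: 16 crates
  Dover–M3: 23 crates
  Kent–M1: 30 crates
  Kent–M4: 36 crates
  Elko–M4: 5 crates
Optimal cost = £948.
Saving = 1017 − 948 = £69.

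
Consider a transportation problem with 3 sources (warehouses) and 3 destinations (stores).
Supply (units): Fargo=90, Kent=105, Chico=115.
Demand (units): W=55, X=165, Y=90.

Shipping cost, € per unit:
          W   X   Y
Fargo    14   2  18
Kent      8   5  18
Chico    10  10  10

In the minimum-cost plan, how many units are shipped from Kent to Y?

0

Optimal shipments:
  Fargo to X: 90 × €2 = €180
  Kent to W: 30 × €8 = €240
  Kent to X: 75 × €5 = €375
  Chico to W: 25 × €10 = €250
  Chico to Y: 90 × €10 = €900
Total cost = €1945.
The route Kent→Y is not used.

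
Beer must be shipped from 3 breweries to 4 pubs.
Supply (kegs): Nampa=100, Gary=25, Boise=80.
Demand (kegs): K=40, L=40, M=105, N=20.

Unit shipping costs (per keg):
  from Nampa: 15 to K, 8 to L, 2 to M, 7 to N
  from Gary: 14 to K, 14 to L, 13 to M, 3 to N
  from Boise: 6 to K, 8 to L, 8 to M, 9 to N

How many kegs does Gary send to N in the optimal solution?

Optimal shipments:
  Nampa→M: 100 × 2 = 200
  Gary→M: 5 × 13 = 65
  Gary→N: 20 × 3 = 60
  Boise→K: 40 × 6 = 240
  Boise→L: 40 × 8 = 320
Total cost = 885.
So Gary→N carries 20 kegs.

20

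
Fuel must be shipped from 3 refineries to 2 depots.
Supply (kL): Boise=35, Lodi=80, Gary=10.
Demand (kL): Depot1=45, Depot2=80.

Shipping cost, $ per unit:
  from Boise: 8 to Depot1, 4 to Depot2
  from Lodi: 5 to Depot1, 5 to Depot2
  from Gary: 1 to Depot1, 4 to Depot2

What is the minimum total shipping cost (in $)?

One minimum-cost allocation:
  Boise->Depot2: 35 kL
  Lodi->Depot1: 35 kL
  Lodi->Depot2: 45 kL
  Gary->Depot1: 10 kL
Total cost = $550.

550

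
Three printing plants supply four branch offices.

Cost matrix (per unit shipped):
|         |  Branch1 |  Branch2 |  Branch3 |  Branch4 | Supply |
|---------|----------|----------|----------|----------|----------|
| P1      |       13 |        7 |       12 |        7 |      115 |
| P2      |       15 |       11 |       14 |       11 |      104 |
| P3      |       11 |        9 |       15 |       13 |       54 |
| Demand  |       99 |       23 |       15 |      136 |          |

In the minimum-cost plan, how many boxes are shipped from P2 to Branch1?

Optimal shipments:
  P1 to Branch2: 23 boxes
  P1 to Branch4: 92 boxes
  P2 to Branch1: 45 boxes
  P2 to Branch3: 15 boxes
  P2 to Branch4: 44 boxes
  P3 to Branch1: 54 boxes
Total cost = 2768.
So P2→Branch1 carries 45 boxes.

45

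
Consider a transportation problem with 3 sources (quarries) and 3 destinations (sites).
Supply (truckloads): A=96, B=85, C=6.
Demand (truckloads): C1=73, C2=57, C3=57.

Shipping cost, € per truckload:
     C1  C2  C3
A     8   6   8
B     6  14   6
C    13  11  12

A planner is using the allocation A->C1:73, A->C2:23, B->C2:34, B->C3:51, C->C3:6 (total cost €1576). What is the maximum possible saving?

340

Current plan cost = 73·8 + 23·6 + 34·14 + 51·6 + 6·12 = €1576.
Optimal plan:
  A→C2: 57 × €6 = €342
  A→C3: 39 × €8 = €312
  B→C1: 73 × €6 = €438
  B→C3: 12 × €6 = €72
  C→C3: 6 × €12 = €72
Optimal cost = €1236.
Saving = 1576 − 1236 = €340.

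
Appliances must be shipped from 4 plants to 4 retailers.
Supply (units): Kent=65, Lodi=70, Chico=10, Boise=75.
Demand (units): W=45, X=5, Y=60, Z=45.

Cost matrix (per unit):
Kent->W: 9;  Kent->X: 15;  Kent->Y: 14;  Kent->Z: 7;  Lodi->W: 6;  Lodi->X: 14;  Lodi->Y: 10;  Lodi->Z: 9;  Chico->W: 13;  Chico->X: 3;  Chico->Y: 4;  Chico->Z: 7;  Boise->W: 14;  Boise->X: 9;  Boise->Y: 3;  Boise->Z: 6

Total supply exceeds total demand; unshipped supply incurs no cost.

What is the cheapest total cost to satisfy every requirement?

765

Optimal allocation:
  Kent–Z: 30 units
  Lodi–W: 45 units
  Chico–X: 5 units
  Boise–Y: 60 units
  Boise–Z: 15 units
Total cost = 765.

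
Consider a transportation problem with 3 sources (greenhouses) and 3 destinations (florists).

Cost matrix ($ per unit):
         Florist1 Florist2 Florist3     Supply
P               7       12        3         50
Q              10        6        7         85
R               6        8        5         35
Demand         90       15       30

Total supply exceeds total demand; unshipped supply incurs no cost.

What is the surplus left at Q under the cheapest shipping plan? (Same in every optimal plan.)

Minimum-cost shipments:
  P→Florist1: 20 × $7 = $140
  P→Florist3: 30 × $3 = $90
  Q→Florist1: 35 × $10 = $350
  Q→Florist2: 15 × $6 = $90
  R→Florist1: 35 × $6 = $210
Total cost = $880.
Q ships 50 of its 85, leaving 35.

35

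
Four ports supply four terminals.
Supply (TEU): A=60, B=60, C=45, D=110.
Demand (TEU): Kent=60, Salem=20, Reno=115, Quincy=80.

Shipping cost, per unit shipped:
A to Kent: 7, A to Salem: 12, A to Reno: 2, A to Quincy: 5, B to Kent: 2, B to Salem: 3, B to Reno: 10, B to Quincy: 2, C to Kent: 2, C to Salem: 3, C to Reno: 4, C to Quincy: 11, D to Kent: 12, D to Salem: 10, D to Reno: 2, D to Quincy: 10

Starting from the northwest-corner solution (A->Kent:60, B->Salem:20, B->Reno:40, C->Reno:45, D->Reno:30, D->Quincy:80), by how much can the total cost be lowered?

Current plan cost = 60·7 + 20·3 + 40·10 + 45·4 + 30·2 + 80·10 = 1920.
Optimal plan:
  A->Reno: 5 × 2 = 10
  A->Quincy: 55 × 5 = 275
  B->Kent: 15 × 2 = 30
  B->Salem: 20 × 3 = 60
  B->Quincy: 25 × 2 = 50
  C->Kent: 45 × 2 = 90
  D->Reno: 110 × 2 = 220
Optimal cost = 735.
Saving = 1920 − 735 = 1185.

1185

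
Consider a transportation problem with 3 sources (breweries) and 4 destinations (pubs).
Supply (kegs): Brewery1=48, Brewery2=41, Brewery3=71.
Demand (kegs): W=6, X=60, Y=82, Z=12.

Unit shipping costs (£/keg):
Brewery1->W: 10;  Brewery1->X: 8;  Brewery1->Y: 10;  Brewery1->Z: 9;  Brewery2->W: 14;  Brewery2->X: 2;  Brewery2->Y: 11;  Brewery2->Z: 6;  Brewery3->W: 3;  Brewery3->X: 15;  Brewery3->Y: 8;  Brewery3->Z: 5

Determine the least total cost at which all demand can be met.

An optimal shipping plan:
  Brewery1–X: 19 kegs
  Brewery1–Y: 29 kegs
  Brewery2–X: 41 kegs
  Brewery3–W: 6 kegs
  Brewery3–Y: 53 kegs
  Brewery3–Z: 12 kegs
Total cost = £1026.

1026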